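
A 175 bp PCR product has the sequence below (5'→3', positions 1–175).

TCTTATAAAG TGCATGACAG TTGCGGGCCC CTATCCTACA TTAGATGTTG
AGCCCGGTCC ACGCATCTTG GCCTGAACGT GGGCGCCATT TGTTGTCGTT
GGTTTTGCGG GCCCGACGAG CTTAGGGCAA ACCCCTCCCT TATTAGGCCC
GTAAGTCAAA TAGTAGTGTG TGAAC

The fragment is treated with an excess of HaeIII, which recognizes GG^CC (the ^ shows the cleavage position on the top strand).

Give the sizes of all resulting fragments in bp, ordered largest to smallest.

HaeIII sites (GGCC) start at positions 26, 70, 110, 146.
HaeIII cuts after base 2 of each site, so after positions 27, 71, 111, 147.
Linear molecule, 4 cuts → 5 fragments:
  1–27 → 27 bp
  28–71 → 44 bp
  72–111 → 40 bp
  112–147 → 36 bp
  148–175 → 28 bp
Sorted largest to smallest: 44, 40, 36, 28, 27 bp.

44, 40, 36, 28, 27 bp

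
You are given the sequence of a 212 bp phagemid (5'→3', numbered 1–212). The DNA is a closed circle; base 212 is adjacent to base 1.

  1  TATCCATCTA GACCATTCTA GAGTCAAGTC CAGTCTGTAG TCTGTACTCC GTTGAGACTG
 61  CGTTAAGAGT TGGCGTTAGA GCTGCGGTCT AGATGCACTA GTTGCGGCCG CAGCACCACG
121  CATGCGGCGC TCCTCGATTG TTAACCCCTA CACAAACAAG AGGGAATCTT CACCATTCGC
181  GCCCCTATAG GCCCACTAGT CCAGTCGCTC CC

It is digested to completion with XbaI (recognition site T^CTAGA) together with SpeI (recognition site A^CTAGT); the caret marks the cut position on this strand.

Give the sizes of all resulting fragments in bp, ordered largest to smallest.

XbaI sites (TCTAGA) start at positions 7, 17, 88.
XbaI cuts after the first base of each site, so after positions 7, 17, 88.
SpeI sites (ACTAGT) start at positions 97, 195.
SpeI cuts after the first base of each site, so after positions 97, 195.
Combined cut positions: 7, 17, 88, 97, 195.
Circular molecule, 5 cuts → 5 fragments:
  8–17 → 10 bp
  18–88 → 71 bp
  89–97 → 9 bp
  98–195 → 98 bp
  196–212 then 1–7 → 17 + 7 = 24 bp
Sorted largest to smallest: 98, 71, 24, 10, 9 bp.

98, 71, 24, 10, 9 bp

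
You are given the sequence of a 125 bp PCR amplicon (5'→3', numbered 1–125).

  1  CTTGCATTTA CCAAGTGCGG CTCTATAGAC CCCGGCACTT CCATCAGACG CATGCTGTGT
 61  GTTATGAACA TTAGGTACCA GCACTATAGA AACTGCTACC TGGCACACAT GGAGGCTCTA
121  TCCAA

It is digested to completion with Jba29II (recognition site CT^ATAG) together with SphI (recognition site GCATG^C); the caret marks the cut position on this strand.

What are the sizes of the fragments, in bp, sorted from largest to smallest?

40, 31, 30, 24 bp

Jba29II sites (CTATAG) start at positions 23, 84.
Jba29II cuts after base 2 of each site, so after positions 24, 85.
The SphI site (GCATGC) starts at position 50.
SphI cuts after base 5 of each site (before the last base), so after position 54.
Combined cut positions: 24, 54, 85.
Linear molecule, 3 cuts → 4 fragments:
  1–24 → 24 bp
  25–54 → 30 bp
  55–85 → 31 bp
  86–125 → 40 bp
Sorted largest to smallest: 40, 31, 30, 24 bp.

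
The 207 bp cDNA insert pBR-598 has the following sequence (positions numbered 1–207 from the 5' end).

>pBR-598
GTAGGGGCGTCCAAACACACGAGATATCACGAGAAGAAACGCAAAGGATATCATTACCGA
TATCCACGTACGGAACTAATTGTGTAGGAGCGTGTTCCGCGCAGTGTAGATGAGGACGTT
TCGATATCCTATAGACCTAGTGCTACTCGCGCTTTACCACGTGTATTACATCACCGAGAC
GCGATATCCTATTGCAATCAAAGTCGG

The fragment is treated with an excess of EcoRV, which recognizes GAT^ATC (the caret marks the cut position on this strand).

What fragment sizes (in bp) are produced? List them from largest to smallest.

64, 60, 25, 24, 22, 12 bp

EcoRV sites (GATATC) start at positions 23, 47, 59, 123, 183.
EcoRV cuts after base 3 of each site, so after positions 25, 49, 61, 125, 185.
Linear molecule, 5 cuts → 6 fragments:
  1–25 → 25 bp
  26–49 → 24 bp
  50–61 → 12 bp
  62–125 → 64 bp
  126–185 → 60 bp
  186–207 → 22 bp
Sorted largest to smallest: 64, 60, 25, 24, 22, 12 bp.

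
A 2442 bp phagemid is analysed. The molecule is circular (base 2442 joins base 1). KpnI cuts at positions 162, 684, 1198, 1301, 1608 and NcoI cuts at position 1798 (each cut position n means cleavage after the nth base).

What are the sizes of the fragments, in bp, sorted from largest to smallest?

806, 522, 514, 307, 190, 103 bp

Combined cut positions (sorted): 162, 684, 1198, 1301, 1608, 1798.
Circular molecule, 6 cuts → 6 fragments:
  684 − 162 = 522 bp
  1198 − 684 = 514 bp
  1301 − 1198 = 103 bp
  1608 − 1301 = 307 bp
  1798 − 1608 = 190 bp
  wrap: 2442 − 1798 + 162 = 806 bp
Sorted largest to smallest: 806, 522, 514, 307, 190, 103 bp.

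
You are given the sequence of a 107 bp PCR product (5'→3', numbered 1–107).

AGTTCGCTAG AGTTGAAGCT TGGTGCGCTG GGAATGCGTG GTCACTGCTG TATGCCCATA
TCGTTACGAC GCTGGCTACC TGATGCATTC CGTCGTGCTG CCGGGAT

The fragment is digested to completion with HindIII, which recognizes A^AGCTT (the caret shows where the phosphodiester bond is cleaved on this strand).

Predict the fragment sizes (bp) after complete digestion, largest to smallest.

The HindIII site (AAGCTT) starts at position 16.
HindIII cuts after the first base of each site, so after position 16.
Linear molecule, 1 cut → 2 fragments:
  1–16 → 16 bp
  17–107 → 91 bp
Sorted largest to smallest: 91, 16 bp.

91, 16 bp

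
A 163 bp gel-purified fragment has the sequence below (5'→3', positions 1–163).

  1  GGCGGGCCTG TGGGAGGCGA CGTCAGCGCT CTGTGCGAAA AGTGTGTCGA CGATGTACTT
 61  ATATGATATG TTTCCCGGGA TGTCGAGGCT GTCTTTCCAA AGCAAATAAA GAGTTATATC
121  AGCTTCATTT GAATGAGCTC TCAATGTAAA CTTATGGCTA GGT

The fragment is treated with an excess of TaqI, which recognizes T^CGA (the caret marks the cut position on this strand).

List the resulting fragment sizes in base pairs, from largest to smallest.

TaqI sites (TCGA) start at positions 47, 83.
TaqI cuts after the first base of each site, so after positions 47, 83.
Linear molecule, 2 cuts → 3 fragments:
  1–47 → 47 bp
  48–83 → 36 bp
  84–163 → 80 bp
Sorted largest to smallest: 80, 47, 36 bp.

80, 47, 36 bp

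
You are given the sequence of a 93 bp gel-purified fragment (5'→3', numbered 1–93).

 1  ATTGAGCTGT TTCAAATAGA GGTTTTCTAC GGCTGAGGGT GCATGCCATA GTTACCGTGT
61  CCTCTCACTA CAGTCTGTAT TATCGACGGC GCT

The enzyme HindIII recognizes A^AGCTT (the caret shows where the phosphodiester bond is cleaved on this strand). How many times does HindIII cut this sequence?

0

No occurrence of AAGCTT is present in the sequence.
HindIII does not cut: 0 sites.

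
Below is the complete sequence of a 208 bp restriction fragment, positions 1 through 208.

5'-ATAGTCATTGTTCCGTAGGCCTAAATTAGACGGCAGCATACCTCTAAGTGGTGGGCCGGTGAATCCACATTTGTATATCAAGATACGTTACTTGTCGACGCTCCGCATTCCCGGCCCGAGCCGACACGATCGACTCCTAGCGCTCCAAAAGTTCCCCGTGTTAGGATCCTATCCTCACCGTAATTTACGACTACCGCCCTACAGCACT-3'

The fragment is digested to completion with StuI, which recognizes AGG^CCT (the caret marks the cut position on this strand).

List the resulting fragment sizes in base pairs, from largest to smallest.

189, 19 bp

The StuI site (AGGCCT) starts at position 17.
StuI cuts after base 3 of each site, so after position 19.
Linear molecule, 1 cut → 2 fragments:
  1–19 → 19 bp
  20–208 → 189 bp
Sorted largest to smallest: 189, 19 bp.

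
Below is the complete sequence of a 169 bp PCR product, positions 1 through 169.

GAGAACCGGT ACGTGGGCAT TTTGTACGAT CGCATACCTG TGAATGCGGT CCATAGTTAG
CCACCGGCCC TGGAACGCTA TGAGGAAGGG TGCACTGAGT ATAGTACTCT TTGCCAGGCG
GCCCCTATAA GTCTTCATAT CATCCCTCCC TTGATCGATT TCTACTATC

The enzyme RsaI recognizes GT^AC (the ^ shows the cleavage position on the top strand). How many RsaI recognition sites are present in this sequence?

3

GTAC occurs starting at positions 9, 24, 104.
RsaI cuts at 3 sites.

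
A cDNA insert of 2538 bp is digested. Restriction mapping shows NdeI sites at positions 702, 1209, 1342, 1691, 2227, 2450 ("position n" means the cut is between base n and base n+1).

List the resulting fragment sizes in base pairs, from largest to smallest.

702, 536, 507, 349, 223, 133, 88 bp

Linear molecule, 6 cuts → 7 fragments:
  702 − 0 = 702 bp
  1209 − 702 = 507 bp
  1342 − 1209 = 133 bp
  1691 − 1342 = 349 bp
  2227 − 1691 = 536 bp
  2450 − 2227 = 223 bp
  2538 − 2450 = 88 bp
Sorted largest to smallest: 702, 536, 507, 349, 223, 133, 88 bp.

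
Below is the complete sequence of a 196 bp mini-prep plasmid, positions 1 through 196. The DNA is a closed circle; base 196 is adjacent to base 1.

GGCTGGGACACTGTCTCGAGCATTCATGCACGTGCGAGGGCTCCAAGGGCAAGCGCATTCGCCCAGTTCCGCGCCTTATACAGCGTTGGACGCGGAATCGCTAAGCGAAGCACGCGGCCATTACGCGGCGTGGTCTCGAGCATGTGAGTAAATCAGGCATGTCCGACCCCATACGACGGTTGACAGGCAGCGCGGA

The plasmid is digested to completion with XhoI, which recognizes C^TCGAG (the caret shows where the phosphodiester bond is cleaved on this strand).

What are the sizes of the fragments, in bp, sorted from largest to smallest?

120, 76 bp

XhoI sites (CTCGAG) start at positions 15, 135.
XhoI cuts after the first base of each site, so after positions 15, 135.
Circular molecule, 2 cuts → 2 fragments:
  16–135 → 120 bp
  136–196 then 1–15 → 61 + 15 = 76 bp
Sorted largest to smallest: 120, 76 bp.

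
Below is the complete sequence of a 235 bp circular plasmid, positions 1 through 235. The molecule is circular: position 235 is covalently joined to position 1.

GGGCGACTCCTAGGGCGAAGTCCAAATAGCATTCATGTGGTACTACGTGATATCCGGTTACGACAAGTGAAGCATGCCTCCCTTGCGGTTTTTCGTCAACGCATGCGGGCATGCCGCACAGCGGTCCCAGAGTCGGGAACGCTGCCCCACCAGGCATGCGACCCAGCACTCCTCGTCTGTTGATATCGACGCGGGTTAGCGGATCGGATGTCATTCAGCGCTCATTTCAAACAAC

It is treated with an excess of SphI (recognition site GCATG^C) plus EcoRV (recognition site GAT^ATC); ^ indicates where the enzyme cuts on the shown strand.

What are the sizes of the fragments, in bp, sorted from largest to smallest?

SphI sites (GCATGC) start at positions 72, 101, 109, 154.
SphI cuts after base 5 of each site (before the last base), so after positions 76, 105, 113, 158.
EcoRV sites (GATATC) start at positions 49, 182.
EcoRV cuts after base 3 of each site, so after positions 51, 184.
Combined cut positions: 51, 76, 105, 113, 158, 184.
Circular molecule, 6 cuts → 6 fragments:
  52–76 → 25 bp
  77–105 → 29 bp
  106–113 → 8 bp
  114–158 → 45 bp
  159–184 → 26 bp
  185–235 then 1–51 → 51 + 51 = 102 bp
Sorted largest to smallest: 102, 45, 29, 26, 25, 8 bp.

102, 45, 29, 26, 25, 8 bp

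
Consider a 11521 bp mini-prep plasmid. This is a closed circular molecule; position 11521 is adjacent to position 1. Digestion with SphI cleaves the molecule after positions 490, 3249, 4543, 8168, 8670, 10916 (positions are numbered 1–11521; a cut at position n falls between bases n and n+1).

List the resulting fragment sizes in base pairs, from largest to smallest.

3625, 2759, 2246, 1294, 1095, 502 bp

Circular molecule, 6 cuts → 6 fragments:
  3249 − 490 = 2759 bp
  4543 − 3249 = 1294 bp
  8168 − 4543 = 3625 bp
  8670 − 8168 = 502 bp
  10916 − 8670 = 2246 bp
  wrap: 11521 − 10916 + 490 = 1095 bp
Sorted largest to smallest: 3625, 2759, 2246, 1294, 1095, 502 bp.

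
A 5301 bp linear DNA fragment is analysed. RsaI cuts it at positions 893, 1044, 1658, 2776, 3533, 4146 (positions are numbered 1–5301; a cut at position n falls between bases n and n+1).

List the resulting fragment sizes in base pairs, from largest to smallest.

1155, 1118, 893, 757, 614, 613, 151 bp

Linear molecule, 6 cuts → 7 fragments:
  893 − 0 = 893 bp
  1044 − 893 = 151 bp
  1658 − 1044 = 614 bp
  2776 − 1658 = 1118 bp
  3533 − 2776 = 757 bp
  4146 − 3533 = 613 bp
  5301 − 4146 = 1155 bp
Sorted largest to smallest: 1155, 1118, 893, 757, 614, 613, 151 bp.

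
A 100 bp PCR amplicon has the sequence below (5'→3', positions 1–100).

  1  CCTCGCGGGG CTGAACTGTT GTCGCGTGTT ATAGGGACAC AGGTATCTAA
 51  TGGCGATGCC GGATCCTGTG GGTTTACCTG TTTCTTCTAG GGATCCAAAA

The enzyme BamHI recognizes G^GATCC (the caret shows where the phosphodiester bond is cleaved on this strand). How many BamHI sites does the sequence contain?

2

GGATCC occurs starting at positions 61, 91.
BamHI cuts at 2 sites.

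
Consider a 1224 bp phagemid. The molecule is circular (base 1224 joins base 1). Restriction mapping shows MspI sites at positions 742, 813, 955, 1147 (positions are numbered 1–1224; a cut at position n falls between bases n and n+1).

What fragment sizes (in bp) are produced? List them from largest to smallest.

819, 192, 142, 71 bp

Circular molecule, 4 cuts → 4 fragments:
  813 − 742 = 71 bp
  955 − 813 = 142 bp
  1147 − 955 = 192 bp
  wrap: 1224 − 1147 + 742 = 819 bp
Sorted largest to smallest: 819, 192, 142, 71 bp.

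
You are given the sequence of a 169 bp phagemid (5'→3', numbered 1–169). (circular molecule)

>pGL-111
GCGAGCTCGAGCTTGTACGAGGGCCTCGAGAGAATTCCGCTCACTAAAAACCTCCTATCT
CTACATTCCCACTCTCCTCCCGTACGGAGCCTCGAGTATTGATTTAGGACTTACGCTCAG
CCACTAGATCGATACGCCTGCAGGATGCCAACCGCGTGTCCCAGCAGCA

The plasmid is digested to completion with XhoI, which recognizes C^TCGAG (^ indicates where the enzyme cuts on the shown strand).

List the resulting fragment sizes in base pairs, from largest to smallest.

84, 66, 19 bp

XhoI sites (CTCGAG) start at positions 6, 25, 91.
XhoI cuts after the first base of each site, so after positions 6, 25, 91.
Circular molecule, 3 cuts → 3 fragments:
  7–25 → 19 bp
  26–91 → 66 bp
  92–169 then 1–6 → 78 + 6 = 84 bp
Sorted largest to smallest: 84, 66, 19 bp.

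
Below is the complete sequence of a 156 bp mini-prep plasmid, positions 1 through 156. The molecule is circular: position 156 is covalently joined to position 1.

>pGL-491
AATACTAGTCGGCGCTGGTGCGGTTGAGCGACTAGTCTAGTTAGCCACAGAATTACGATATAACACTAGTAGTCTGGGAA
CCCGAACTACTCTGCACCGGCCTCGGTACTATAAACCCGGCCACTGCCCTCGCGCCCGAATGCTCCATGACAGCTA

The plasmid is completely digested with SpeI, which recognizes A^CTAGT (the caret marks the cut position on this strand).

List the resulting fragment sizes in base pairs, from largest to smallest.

95, 34, 27 bp

SpeI sites (ACTAGT) start at positions 4, 31, 65.
SpeI cuts after the first base of each site, so after positions 4, 31, 65.
Circular molecule, 3 cuts → 3 fragments:
  5–31 → 27 bp
  32–65 → 34 bp
  66–156 then 1–4 → 91 + 4 = 95 bp
Sorted largest to smallest: 95, 34, 27 bp.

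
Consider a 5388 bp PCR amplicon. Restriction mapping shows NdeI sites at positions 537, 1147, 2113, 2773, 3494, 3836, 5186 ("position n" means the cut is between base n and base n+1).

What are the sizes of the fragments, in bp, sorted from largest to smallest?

1350, 966, 721, 660, 610, 537, 342, 202 bp

Linear molecule, 7 cuts → 8 fragments:
  537 − 0 = 537 bp
  1147 − 537 = 610 bp
  2113 − 1147 = 966 bp
  2773 − 2113 = 660 bp
  3494 − 2773 = 721 bp
  3836 − 3494 = 342 bp
  5186 − 3836 = 1350 bp
  5388 − 5186 = 202 bp
Sorted largest to smallest: 1350, 966, 721, 660, 610, 537, 342, 202 bp.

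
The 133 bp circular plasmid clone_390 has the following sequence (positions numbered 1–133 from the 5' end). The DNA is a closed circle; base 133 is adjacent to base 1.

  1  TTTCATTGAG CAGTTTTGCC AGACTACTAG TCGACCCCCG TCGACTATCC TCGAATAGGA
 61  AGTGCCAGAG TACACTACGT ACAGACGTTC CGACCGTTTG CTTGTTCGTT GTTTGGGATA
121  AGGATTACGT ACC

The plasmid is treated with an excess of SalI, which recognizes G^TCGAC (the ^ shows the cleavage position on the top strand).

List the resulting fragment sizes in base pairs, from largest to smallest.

SalI sites (GTCGAC) start at positions 30, 40.
SalI cuts after the first base of each site, so after positions 30, 40.
Circular molecule, 2 cuts → 2 fragments:
  31–40 → 10 bp
  41–133 then 1–30 → 93 + 30 = 123 bp
Sorted largest to smallest: 123, 10 bp.

123, 10 bp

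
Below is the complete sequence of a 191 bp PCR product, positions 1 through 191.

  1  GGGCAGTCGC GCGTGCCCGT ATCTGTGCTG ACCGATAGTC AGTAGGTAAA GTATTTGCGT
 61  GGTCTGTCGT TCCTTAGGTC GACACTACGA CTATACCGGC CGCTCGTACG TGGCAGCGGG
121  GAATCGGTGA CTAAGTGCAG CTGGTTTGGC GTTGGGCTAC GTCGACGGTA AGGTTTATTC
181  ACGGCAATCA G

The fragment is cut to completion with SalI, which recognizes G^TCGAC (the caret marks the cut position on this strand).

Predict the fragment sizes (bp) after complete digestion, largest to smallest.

SalI sites (GTCGAC) start at positions 78, 161.
SalI cuts after the first base of each site, so after positions 78, 161.
Linear molecule, 2 cuts → 3 fragments:
  1–78 → 78 bp
  79–161 → 83 bp
  162–191 → 30 bp
Sorted largest to smallest: 83, 78, 30 bp.

83, 78, 30 bp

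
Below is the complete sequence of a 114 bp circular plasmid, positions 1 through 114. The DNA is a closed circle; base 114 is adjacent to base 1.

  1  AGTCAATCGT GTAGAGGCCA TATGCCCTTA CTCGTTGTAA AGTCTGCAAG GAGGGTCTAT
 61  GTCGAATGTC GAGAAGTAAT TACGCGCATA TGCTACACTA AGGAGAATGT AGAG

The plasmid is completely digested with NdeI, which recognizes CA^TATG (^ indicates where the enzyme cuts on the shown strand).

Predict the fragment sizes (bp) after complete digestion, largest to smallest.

68, 46 bp

NdeI sites (CATATG) start at positions 19, 87.
NdeI cuts after base 2 of each site, so after positions 20, 88.
Circular molecule, 2 cuts → 2 fragments:
  21–88 → 68 bp
  89–114 then 1–20 → 26 + 20 = 46 bp
Sorted largest to smallest: 68, 46 bp.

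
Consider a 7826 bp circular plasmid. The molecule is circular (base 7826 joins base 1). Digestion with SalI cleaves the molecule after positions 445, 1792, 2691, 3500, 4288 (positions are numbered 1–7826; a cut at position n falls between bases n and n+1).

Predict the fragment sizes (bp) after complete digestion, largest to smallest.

Circular molecule, 5 cuts → 5 fragments:
  1792 − 445 = 1347 bp
  2691 − 1792 = 899 bp
  3500 − 2691 = 809 bp
  4288 − 3500 = 788 bp
  wrap: 7826 − 4288 + 445 = 3983 bp
Sorted largest to smallest: 3983, 1347, 899, 809, 788 bp.

3983, 1347, 899, 809, 788 bp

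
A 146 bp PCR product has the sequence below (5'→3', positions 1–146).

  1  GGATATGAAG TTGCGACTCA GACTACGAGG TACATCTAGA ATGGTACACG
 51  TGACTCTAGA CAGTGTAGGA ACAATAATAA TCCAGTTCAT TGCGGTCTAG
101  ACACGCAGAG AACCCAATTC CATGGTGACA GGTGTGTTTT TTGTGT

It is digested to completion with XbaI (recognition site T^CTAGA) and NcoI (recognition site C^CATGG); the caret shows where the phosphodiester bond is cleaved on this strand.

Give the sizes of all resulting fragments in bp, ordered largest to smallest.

XbaI sites (TCTAGA) start at positions 35, 55, 96.
XbaI cuts after the first base of each site, so after positions 35, 55, 96.
The NcoI site (CCATGG) starts at position 120.
NcoI cuts after the first base of each site, so after position 120.
Combined cut positions: 35, 55, 96, 120.
Linear molecule, 4 cuts → 5 fragments:
  1–35 → 35 bp
  36–55 → 20 bp
  56–96 → 41 bp
  97–120 → 24 bp
  121–146 → 26 bp
Sorted largest to smallest: 41, 35, 26, 24, 20 bp.

41, 35, 26, 24, 20 bp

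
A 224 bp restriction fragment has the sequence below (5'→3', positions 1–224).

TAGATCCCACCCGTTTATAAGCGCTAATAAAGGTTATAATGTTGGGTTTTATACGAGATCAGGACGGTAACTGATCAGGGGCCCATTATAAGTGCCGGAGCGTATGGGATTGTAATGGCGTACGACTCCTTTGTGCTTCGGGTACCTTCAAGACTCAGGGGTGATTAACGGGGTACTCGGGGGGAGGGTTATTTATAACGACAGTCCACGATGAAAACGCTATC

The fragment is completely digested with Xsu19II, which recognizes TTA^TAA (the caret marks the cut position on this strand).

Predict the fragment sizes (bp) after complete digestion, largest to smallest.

107, 52, 29, 19, 17 bp

Xsu19II sites (TTATAA) start at positions 15, 34, 86, 193.
Xsu19II cuts after base 3 of each site, so after positions 17, 36, 88, 195.
Linear molecule, 4 cuts → 5 fragments:
  1–17 → 17 bp
  18–36 → 19 bp
  37–88 → 52 bp
  89–195 → 107 bp
  196–224 → 29 bp
Sorted largest to smallest: 107, 52, 29, 19, 17 bp.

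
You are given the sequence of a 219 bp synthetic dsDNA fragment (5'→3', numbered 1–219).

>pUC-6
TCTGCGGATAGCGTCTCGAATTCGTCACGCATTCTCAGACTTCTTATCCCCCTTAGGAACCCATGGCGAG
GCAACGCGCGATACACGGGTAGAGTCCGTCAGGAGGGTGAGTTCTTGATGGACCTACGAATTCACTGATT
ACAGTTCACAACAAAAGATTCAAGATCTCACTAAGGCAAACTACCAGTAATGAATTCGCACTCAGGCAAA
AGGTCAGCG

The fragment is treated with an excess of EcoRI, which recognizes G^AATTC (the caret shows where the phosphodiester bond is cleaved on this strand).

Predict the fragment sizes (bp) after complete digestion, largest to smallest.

110, 64, 27, 18 bp

EcoRI sites (GAATTC) start at positions 18, 128, 192.
EcoRI cuts after the first base of each site, so after positions 18, 128, 192.
Linear molecule, 3 cuts → 4 fragments:
  1–18 → 18 bp
  19–128 → 110 bp
  129–192 → 64 bp
  193–219 → 27 bp
Sorted largest to smallest: 110, 64, 27, 18 bp.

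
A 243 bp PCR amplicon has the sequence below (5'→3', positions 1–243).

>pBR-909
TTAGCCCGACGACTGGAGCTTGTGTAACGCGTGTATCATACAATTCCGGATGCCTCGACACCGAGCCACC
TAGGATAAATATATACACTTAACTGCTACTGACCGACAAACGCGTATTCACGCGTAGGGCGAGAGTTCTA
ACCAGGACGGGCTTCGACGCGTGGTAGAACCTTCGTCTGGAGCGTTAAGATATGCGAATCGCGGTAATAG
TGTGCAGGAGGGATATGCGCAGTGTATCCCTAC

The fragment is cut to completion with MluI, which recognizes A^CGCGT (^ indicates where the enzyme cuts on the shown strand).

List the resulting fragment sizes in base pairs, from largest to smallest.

MluI sites (ACGCGT) start at positions 27, 110, 120, 157.
MluI cuts after the first base of each site, so after positions 27, 110, 120, 157.
Linear molecule, 4 cuts → 5 fragments:
  1–27 → 27 bp
  28–110 → 83 bp
  111–120 → 10 bp
  121–157 → 37 bp
  158–243 → 86 bp
Sorted largest to smallest: 86, 83, 37, 27, 10 bp.

86, 83, 37, 27, 10 bp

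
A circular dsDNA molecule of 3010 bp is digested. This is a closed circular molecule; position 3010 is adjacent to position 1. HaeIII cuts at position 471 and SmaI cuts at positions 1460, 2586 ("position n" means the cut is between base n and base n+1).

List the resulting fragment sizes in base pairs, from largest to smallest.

Combined cut positions (sorted): 471, 1460, 2586.
Circular molecule, 3 cuts → 3 fragments:
  1460 − 471 = 989 bp
  2586 − 1460 = 1126 bp
  wrap: 3010 − 2586 + 471 = 895 bp
Sorted largest to smallest: 1126, 989, 895 bp.

1126, 989, 895 bp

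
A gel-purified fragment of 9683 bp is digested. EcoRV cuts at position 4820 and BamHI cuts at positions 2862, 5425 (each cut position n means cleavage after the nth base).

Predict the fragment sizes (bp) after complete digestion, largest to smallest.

Combined cut positions (sorted): 2862, 4820, 5425.
Linear molecule, 3 cuts → 4 fragments:
  2862 − 0 = 2862 bp
  4820 − 2862 = 1958 bp
  5425 − 4820 = 605 bp
  9683 − 5425 = 4258 bp
Sorted largest to smallest: 4258, 2862, 1958, 605 bp.

4258, 2862, 1958, 605 bp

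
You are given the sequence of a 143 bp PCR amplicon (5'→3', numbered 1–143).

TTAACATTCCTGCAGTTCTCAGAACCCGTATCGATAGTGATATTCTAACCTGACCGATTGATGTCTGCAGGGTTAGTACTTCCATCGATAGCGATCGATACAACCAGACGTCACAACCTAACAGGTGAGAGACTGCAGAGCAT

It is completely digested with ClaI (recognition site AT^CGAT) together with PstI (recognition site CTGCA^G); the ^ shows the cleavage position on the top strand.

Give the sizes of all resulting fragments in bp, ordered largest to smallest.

ClaI sites (ATCGAT) start at positions 30, 84, 94.
ClaI cuts after base 2 of each site, so after positions 31, 85, 95.
PstI sites (CTGCAG) start at positions 10, 65, 133.
PstI cuts after base 5 of each site (before the last base), so after positions 14, 69, 137.
Combined cut positions: 14, 31, 69, 85, 95, 137.
Linear molecule, 6 cuts → 7 fragments:
  1–14 → 14 bp
  15–31 → 17 bp
  32–69 → 38 bp
  70–85 → 16 bp
  86–95 → 10 bp
  96–137 → 42 bp
  138–143 → 6 bp
Sorted largest to smallest: 42, 38, 17, 16, 14, 10, 6 bp.

42, 38, 17, 16, 14, 10, 6 bp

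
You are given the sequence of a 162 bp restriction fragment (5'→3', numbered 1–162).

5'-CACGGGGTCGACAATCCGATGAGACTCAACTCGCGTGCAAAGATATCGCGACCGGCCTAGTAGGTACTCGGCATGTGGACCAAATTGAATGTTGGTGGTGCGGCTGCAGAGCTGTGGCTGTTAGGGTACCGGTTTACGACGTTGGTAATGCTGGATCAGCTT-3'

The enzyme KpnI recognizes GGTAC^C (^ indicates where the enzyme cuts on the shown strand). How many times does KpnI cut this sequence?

GGTACC occurs starting at position 125.
KpnI cuts at 1 site.

1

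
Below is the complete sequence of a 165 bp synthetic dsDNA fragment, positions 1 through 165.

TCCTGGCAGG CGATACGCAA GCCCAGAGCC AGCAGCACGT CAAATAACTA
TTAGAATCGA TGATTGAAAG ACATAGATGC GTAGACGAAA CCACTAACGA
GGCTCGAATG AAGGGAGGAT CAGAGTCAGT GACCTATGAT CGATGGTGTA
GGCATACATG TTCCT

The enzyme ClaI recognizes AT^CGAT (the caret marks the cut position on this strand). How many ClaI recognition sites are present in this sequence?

ATCGAT occurs starting at positions 56, 139.
ClaI cuts at 2 sites.

2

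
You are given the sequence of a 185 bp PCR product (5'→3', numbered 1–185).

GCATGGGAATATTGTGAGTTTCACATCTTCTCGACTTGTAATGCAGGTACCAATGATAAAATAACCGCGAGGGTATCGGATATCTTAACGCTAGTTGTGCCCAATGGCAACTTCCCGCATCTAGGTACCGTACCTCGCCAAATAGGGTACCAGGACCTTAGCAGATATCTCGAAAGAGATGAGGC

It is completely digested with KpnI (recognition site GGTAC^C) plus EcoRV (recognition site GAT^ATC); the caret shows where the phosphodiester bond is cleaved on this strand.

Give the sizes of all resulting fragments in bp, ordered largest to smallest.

KpnI sites (GGTACC) start at positions 46, 124, 146.
KpnI cuts after base 5 of each site (before the last base), so after positions 50, 128, 150.
EcoRV sites (GATATC) start at positions 79, 164.
EcoRV cuts after base 3 of each site, so after positions 81, 166.
Combined cut positions: 50, 81, 128, 150, 166.
Linear molecule, 5 cuts → 6 fragments:
  1–50 → 50 bp
  51–81 → 31 bp
  82–128 → 47 bp
  129–150 → 22 bp
  151–166 → 16 bp
  167–185 → 19 bp
Sorted largest to smallest: 50, 47, 31, 22, 19, 16 bp.

50, 47, 31, 22, 19, 16 bp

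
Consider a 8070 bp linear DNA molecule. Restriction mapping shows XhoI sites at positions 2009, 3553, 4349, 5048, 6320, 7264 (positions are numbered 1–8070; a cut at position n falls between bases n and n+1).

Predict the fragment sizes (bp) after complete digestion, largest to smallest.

Linear molecule, 6 cuts → 7 fragments:
  2009 − 0 = 2009 bp
  3553 − 2009 = 1544 bp
  4349 − 3553 = 796 bp
  5048 − 4349 = 699 bp
  6320 − 5048 = 1272 bp
  7264 − 6320 = 944 bp
  8070 − 7264 = 806 bp
Sorted largest to smallest: 2009, 1544, 1272, 944, 806, 796, 699 bp.

2009, 1544, 1272, 944, 806, 796, 699 bp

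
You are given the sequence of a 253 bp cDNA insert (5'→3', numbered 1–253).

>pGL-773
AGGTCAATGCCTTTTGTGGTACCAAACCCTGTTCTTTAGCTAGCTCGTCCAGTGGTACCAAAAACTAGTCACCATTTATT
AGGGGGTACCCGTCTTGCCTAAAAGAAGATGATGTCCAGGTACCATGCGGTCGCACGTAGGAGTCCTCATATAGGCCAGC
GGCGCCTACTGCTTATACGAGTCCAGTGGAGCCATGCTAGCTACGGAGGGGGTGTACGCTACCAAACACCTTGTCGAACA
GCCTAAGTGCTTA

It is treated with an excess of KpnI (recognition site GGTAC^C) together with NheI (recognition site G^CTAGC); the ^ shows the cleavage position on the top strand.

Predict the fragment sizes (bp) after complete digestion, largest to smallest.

73, 57, 34, 31, 22, 19, 17 bp

KpnI sites (GGTACC) start at positions 18, 54, 85, 119.
KpnI cuts after base 5 of each site (before the last base), so after positions 22, 58, 89, 123.
NheI sites (GCTAGC) start at positions 39, 196.
NheI cuts after the first base of each site, so after positions 39, 196.
Combined cut positions: 22, 39, 58, 89, 123, 196.
Linear molecule, 6 cuts → 7 fragments:
  1–22 → 22 bp
  23–39 → 17 bp
  40–58 → 19 bp
  59–89 → 31 bp
  90–123 → 34 bp
  124–196 → 73 bp
  197–253 → 57 bp
Sorted largest to smallest: 73, 57, 34, 31, 22, 19, 17 bp.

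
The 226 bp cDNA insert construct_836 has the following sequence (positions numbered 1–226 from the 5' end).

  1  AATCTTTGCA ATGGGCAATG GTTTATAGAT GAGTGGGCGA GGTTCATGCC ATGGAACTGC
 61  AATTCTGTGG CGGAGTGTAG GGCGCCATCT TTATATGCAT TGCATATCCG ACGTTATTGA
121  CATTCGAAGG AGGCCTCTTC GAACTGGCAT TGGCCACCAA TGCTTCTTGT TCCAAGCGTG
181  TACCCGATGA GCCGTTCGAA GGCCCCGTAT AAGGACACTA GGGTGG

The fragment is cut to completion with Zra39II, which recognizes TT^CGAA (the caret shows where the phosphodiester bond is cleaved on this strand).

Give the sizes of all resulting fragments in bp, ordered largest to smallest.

Zra39II sites (TTCGAA) start at positions 123, 138, 195.
Zra39II cuts after base 2 of each site, so after positions 124, 139, 196.
Linear molecule, 3 cuts → 4 fragments:
  1–124 → 124 bp
  125–139 → 15 bp
  140–196 → 57 bp
  197–226 → 30 bp
Sorted largest to smallest: 124, 57, 30, 15 bp.

124, 57, 30, 15 bp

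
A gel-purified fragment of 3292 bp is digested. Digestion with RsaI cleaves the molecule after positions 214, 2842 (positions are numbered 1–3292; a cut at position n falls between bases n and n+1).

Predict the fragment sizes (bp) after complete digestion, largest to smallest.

Linear molecule, 2 cuts → 3 fragments:
  214 − 0 = 214 bp
  2842 − 214 = 2628 bp
  3292 − 2842 = 450 bp
Sorted largest to smallest: 2628, 450, 214 bp.

2628, 450, 214 bp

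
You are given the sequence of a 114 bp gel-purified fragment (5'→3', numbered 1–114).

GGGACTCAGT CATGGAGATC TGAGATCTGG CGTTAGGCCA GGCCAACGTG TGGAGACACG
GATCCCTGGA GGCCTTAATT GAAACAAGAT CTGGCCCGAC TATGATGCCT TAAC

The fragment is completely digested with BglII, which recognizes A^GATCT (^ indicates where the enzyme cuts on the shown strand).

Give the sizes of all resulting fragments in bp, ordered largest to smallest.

BglII sites (AGATCT) start at positions 16, 23, 87.
BglII cuts after the first base of each site, so after positions 16, 23, 87.
Linear molecule, 3 cuts → 4 fragments:
  1–16 → 16 bp
  17–23 → 7 bp
  24–87 → 64 bp
  88–114 → 27 bp
Sorted largest to smallest: 64, 27, 16, 7 bp.

64, 27, 16, 7 bp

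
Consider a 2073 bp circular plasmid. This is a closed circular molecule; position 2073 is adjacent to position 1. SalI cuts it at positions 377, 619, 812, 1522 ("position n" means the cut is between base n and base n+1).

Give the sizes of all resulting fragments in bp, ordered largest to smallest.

Circular molecule, 4 cuts → 4 fragments:
  619 − 377 = 242 bp
  812 − 619 = 193 bp
  1522 − 812 = 710 bp
  wrap: 2073 − 1522 + 377 = 928 bp
Sorted largest to smallest: 928, 710, 242, 193 bp.

928, 710, 242, 193 bp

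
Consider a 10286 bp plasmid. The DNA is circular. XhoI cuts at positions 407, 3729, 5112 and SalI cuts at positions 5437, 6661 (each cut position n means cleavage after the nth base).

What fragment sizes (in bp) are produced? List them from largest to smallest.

4032, 3322, 1383, 1224, 325 bp

Combined cut positions (sorted): 407, 3729, 5112, 5437, 6661.
Circular molecule, 5 cuts → 5 fragments:
  3729 − 407 = 3322 bp
  5112 − 3729 = 1383 bp
  5437 − 5112 = 325 bp
  6661 − 5437 = 1224 bp
  wrap: 10286 − 6661 + 407 = 4032 bp
Sorted largest to smallest: 4032, 3322, 1383, 1224, 325 bp.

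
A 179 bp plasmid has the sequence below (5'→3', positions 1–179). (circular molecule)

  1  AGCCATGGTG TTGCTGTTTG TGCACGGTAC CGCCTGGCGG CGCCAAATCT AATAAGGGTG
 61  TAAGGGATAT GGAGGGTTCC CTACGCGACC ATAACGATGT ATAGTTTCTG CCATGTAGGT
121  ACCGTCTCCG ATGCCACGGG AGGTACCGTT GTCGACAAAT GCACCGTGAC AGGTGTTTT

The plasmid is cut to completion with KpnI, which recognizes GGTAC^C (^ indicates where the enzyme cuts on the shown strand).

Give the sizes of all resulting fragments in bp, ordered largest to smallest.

92, 63, 24 bp

KpnI sites (GGTACC) start at positions 26, 118, 142.
KpnI cuts after base 5 of each site (before the last base), so after positions 30, 122, 146.
Circular molecule, 3 cuts → 3 fragments:
  31–122 → 92 bp
  123–146 → 24 bp
  147–179 then 1–30 → 33 + 30 = 63 bp
Sorted largest to smallest: 92, 63, 24 bp.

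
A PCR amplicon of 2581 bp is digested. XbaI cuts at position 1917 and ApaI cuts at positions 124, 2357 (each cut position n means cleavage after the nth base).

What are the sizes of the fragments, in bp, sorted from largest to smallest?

1793, 440, 224, 124 bp

Combined cut positions (sorted): 124, 1917, 2357.
Linear molecule, 3 cuts → 4 fragments:
  124 − 0 = 124 bp
  1917 − 124 = 1793 bp
  2357 − 1917 = 440 bp
  2581 − 2357 = 224 bp
Sorted largest to smallest: 1793, 440, 224, 124 bp.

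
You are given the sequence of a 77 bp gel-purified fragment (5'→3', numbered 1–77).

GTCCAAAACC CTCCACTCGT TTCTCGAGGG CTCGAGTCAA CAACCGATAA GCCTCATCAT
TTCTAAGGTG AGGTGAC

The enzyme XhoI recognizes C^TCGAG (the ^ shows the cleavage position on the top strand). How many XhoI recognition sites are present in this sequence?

CTCGAG occurs starting at positions 23, 31.
XhoI cuts at 2 sites.

2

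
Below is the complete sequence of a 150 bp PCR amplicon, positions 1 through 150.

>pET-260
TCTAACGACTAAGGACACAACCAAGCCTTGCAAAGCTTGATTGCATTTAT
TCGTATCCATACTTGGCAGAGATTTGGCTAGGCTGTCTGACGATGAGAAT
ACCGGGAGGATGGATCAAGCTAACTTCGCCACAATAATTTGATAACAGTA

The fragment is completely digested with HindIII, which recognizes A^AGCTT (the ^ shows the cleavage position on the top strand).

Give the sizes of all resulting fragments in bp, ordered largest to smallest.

The HindIII site (AAGCTT) starts at position 33.
HindIII cuts after the first base of each site, so after position 33.
Linear molecule, 1 cut → 2 fragments:
  1–33 → 33 bp
  34–150 → 117 bp
Sorted largest to smallest: 117, 33 bp.

117, 33 bp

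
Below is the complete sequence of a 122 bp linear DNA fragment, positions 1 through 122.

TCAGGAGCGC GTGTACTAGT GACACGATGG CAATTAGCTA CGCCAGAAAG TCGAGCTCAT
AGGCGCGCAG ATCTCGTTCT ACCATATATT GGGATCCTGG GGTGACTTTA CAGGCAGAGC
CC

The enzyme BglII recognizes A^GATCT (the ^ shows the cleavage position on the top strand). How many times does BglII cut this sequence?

AGATCT occurs starting at position 69.
BglII cuts at 1 site.

1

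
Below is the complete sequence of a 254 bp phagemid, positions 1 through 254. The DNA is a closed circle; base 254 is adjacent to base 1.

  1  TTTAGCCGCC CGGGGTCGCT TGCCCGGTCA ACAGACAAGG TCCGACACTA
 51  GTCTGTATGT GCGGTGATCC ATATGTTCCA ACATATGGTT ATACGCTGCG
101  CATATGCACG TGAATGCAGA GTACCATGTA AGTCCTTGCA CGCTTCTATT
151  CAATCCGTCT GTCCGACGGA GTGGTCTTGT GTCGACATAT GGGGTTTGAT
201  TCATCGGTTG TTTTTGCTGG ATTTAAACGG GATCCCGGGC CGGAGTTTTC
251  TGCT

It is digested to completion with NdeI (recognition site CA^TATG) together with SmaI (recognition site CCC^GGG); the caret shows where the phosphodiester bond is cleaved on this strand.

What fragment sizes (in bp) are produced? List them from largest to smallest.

NdeI sites (CATATG) start at positions 70, 82, 101, 186.
NdeI cuts after base 2 of each site, so after positions 71, 83, 102, 187.
SmaI sites (CCCGGG) start at positions 9, 234.
SmaI cuts after base 3 of each site, so after positions 11, 236.
Combined cut positions: 11, 71, 83, 102, 187, 236.
Circular molecule, 6 cuts → 6 fragments:
  12–71 → 60 bp
  72–83 → 12 bp
  84–102 → 19 bp
  103–187 → 85 bp
  188–236 → 49 bp
  237–254 then 1–11 → 18 + 11 = 29 bp
Sorted largest to smallest: 85, 60, 49, 29, 19, 12 bp.

85, 60, 49, 29, 19, 12 bp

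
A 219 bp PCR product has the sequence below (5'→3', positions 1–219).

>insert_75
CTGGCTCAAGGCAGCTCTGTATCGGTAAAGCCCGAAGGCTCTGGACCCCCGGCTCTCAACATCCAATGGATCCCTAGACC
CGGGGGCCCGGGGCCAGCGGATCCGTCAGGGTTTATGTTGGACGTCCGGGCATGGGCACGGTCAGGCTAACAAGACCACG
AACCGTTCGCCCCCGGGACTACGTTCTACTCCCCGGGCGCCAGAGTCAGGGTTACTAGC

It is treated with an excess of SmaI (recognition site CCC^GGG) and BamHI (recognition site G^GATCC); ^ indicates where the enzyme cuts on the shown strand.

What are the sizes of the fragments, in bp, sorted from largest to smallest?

75, 68, 25, 20, 13, 10, 8 bp

SmaI sites (CCCGGG) start at positions 79, 87, 172, 192.
SmaI cuts after base 3 of each site, so after positions 81, 89, 174, 194.
BamHI sites (GGATCC) start at positions 68, 99.
BamHI cuts after the first base of each site, so after positions 68, 99.
Combined cut positions: 68, 81, 89, 99, 174, 194.
Linear molecule, 6 cuts → 7 fragments:
  1–68 → 68 bp
  69–81 → 13 bp
  82–89 → 8 bp
  90–99 → 10 bp
  100–174 → 75 bp
  175–194 → 20 bp
  195–219 → 25 bp
Sorted largest to smallest: 75, 68, 25, 20, 13, 10, 8 bp.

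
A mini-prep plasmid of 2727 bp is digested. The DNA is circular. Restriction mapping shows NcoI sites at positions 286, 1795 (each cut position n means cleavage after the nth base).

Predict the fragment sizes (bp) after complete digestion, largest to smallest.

1509, 1218 bp

Circular molecule, 2 cuts → 2 fragments:
  1795 − 286 = 1509 bp
  wrap: 2727 − 1795 + 286 = 1218 bp
Sorted largest to smallest: 1509, 1218 bp.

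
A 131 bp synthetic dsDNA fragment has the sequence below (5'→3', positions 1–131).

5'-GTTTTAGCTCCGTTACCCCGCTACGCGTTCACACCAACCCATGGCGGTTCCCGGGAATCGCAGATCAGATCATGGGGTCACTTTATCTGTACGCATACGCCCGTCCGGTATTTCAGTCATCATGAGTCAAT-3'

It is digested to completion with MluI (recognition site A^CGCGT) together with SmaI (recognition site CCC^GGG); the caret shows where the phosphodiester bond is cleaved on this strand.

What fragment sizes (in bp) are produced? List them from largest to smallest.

The MluI site (ACGCGT) starts at position 23.
MluI cuts after the first base of each site, so after position 23.
The SmaI site (CCCGGG) starts at position 50.
SmaI cuts after base 3 of each site, so after position 52.
Combined cut positions: 23, 52.
Linear molecule, 2 cuts → 3 fragments:
  1–23 → 23 bp
  24–52 → 29 bp
  53–131 → 79 bp
Sorted largest to smallest: 79, 29, 23 bp.

79, 29, 23 bp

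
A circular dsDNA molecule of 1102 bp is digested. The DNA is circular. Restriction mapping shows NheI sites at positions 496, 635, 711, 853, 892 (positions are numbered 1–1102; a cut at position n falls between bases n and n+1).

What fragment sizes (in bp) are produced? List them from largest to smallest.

706, 142, 139, 76, 39 bp

Circular molecule, 5 cuts → 5 fragments:
  635 − 496 = 139 bp
  711 − 635 = 76 bp
  853 − 711 = 142 bp
  892 − 853 = 39 bp
  wrap: 1102 − 892 + 496 = 706 bp
Sorted largest to smallest: 706, 142, 139, 76, 39 bp.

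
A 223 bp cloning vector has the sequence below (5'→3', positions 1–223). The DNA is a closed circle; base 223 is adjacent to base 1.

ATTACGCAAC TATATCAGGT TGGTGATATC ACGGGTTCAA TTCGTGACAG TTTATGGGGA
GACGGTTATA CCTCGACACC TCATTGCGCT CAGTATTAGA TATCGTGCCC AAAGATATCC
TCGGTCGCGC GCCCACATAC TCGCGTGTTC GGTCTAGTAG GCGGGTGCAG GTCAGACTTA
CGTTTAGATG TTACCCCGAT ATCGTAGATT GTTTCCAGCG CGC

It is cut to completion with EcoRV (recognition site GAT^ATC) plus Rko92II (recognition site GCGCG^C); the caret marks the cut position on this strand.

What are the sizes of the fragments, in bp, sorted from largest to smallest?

EcoRV sites (GATATC) start at positions 25, 99, 114, 198.
EcoRV cuts after base 3 of each site, so after positions 27, 101, 116, 200.
Rko92II sites (GCGCGC) start at positions 127, 218.
Rko92II cuts after base 5 of each site (before the last base), so after positions 131, 222.
Combined cut positions: 27, 101, 116, 131, 200, 222.
Circular molecule, 6 cuts → 6 fragments:
  28–101 → 74 bp
  102–116 → 15 bp
  117–131 → 15 bp
  132–200 → 69 bp
  201–222 → 22 bp
  223–223 then 1–27 → 1 + 27 = 28 bp
Sorted largest to smallest: 74, 69, 28, 22, 15, 15 bp.

74, 69, 28, 22, 15, 15 bp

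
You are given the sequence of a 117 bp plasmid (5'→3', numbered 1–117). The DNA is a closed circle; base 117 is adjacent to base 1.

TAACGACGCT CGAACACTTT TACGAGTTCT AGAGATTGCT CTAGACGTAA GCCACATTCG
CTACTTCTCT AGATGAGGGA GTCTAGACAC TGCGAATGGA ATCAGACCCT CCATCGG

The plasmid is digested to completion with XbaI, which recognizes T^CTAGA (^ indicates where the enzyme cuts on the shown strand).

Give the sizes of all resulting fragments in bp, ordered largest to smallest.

XbaI sites (TCTAGA) start at positions 28, 40, 68, 82.
XbaI cuts after the first base of each site, so after positions 28, 40, 68, 82.
Circular molecule, 4 cuts → 4 fragments:
  29–40 → 12 bp
  41–68 → 28 bp
  69–82 → 14 bp
  83–117 then 1–28 → 35 + 28 = 63 bp
Sorted largest to smallest: 63, 28, 14, 12 bp.

63, 28, 14, 12 bp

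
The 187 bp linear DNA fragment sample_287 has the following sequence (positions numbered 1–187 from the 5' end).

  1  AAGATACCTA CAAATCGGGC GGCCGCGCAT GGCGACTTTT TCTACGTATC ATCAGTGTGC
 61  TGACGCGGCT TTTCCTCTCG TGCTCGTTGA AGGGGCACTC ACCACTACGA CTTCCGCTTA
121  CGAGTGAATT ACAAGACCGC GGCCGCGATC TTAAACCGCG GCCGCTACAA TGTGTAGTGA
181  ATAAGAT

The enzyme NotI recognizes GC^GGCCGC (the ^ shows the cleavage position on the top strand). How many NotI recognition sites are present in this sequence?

3

GCGGCCGC occurs starting at positions 19, 139, 158.
NotI cuts at 3 sites.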